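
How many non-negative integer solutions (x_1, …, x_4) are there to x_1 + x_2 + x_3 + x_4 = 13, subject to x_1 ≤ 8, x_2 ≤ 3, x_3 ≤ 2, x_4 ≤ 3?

By stars and bars, unrestricted non-negative solutions to x_1+…+x_4 = 13 number C(13+3,3) = 560.
Subtract solutions that violate a single cap (substitute x_i' = x_i − (cap_i+1)): x_1 ≥ 9 gives C(7,3) = 35; x_2 ≥ 4 gives C(12,3) = 220; x_3 ≥ 3 gives C(13,3) = 286; x_4 ≥ 4 gives C(12,3) = 220. Together 761.
Add back pairs where two caps are both exceeded: 1 + 4 + 1 + 84 + 56 + 84 = 230.
Subtract triples: 0 + 0 + 0 + 10 = 10.
By inclusion–exclusion the count is 560 − 761 + 230 − 10 = 19.

19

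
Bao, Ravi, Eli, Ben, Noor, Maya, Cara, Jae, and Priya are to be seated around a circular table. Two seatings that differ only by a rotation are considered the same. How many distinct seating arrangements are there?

Seat Bao anywhere (absorbing the rotational symmetry), then permute the other 8: (8)! = 40320.

40320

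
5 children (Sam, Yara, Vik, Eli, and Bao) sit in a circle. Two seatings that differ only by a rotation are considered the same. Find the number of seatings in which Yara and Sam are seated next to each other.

Glue Yara and Sam into a block (2 internal orders). Seating 4 units around a circle gives (3)! arrangements.
So 2 × (3)! = 2 × 6 = 12.

12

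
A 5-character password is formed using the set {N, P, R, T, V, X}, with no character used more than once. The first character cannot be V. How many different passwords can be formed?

600

The first character has 6−1 = 5 choices (anything except V).
The remaining 4 characters are filled from the other 5 symbols without repetition: 5 × 4 × 3 × 2 = 120.
Total: 5 × 120 = 600.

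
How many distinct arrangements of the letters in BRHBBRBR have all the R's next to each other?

Treat the 3 copies of R as a single block. The multiset to arrange is then {RRR, B, B, B, B, H}, 6 items in all.
That gives (6)!/(4!) = 30 arrangements.

30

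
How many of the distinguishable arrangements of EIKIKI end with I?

30

Fix I in the last position and arrange the remaining 5 letters.
Those 5 letters have I appearing twice and K appearing twice, giving (5)!/(2!·2!) = 30.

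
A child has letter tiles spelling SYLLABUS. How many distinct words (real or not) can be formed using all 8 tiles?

Letter multiplicities in SYLLABUS: A×1, B×1, L×2, S×2, U×1, Y×1.
The number of distinct arrangements is 8!/(2!·2!) = 40320/4 = 10080.

10080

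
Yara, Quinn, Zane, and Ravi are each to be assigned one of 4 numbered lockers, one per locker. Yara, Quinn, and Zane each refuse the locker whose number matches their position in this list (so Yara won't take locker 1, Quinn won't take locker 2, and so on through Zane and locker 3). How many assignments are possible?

Let Aᵢ (for i ∈ {1, 2, 3}) be the placements that put person i in their forbidden locker. Any j of these fix j positions, leaving (4−j)! ways to fill the rest, and there are C(3,j) ways to pick which j.
By inclusion–exclusion, the number of valid placements is Σ_{j=0}^{3} (−1)^j C(3,j)·(4−j)!.
Computing: 24 − 18 + 6 − 1 = 11.

11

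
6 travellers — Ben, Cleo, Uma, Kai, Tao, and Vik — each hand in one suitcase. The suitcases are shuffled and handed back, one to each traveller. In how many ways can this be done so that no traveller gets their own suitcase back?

Let Aᵢ be the assignments in which traveller i gets their own suitcase. We want the size of the complement of A₁∪…∪A_6.
By inclusion–exclusion this is Σ_{j=0}^{6} (−1)^j C(6,j)·(6−j)!.
Computing: 720 − 720 + 360 − 120 + 30 − 6 + 1 = 265.

265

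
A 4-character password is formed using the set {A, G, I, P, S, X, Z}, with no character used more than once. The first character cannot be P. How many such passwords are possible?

720

The first character has 7−1 = 6 choices (anything except P).
The remaining 3 characters are filled from the other 6 symbols without repetition: 6 × 5 × 4 = 120.
Total: 6 × 120 = 720.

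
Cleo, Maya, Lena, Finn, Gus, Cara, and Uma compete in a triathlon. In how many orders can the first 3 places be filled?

This is an ordered selection of 3 from 7: P(7,3).
That gives 7 × 6 × 5 = 210.

210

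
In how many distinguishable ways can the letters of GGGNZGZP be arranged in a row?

840

GGGNZGZP has 8 letters with G appearing 4 times and Z appearing twice.
So there are 8! / (4!·2!) = 840 distinguishable arrangements.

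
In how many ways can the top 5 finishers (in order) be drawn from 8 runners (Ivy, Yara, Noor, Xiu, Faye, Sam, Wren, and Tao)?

6720

This is an ordered selection of 5 from 8: P(8,5).
That gives 8 × 7 × 6 × 5 × 4 = 6720.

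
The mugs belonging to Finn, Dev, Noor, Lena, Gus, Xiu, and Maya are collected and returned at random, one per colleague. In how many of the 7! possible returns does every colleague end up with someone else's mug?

1854

Let Aᵢ be the assignments in which colleague i gets their own mug. We want the size of the complement of A₁∪…∪A_7.
By inclusion–exclusion this is Σ_{j=0}^{7} (−1)^j C(7,j)·(7−j)!.
Computing: 5040 − 5040 + 2520 − 840 + 210 − 42 + 7 − 1 = 1854.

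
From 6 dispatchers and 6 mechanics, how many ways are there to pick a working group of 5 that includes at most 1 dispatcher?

96

Split by how many dispatchers are chosen (0 through 1).
Sum: C(6,0)·C(6,5) + C(6,1)·C(6,4) = 6 + 90 = 96.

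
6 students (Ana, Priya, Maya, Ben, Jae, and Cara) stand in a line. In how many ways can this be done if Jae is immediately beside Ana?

Glue Jae and Ana into one block (2 internal orders), leaving 5 units to arrange in a row.
So the count is 2·(5)! = 240.

240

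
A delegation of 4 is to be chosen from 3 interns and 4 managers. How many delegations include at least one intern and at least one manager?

Total 4-person selections from all 7: C(7,4) = 35.
Selections missing a whole group: no interns → C(4,4) = 1; no managers → C(3,4) = 0.
Both groups omitted at once is impossible, so 35 − 1 = 34.

34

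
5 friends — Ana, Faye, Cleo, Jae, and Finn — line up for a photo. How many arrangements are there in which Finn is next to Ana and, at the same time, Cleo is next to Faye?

24

Treat {Finn,Ana} as one block (2 orders) and {Cleo,Faye} as another (2 orders).
That leaves 3 units to arrange: 2 × 2 × 3! = 4 × 6 = 24.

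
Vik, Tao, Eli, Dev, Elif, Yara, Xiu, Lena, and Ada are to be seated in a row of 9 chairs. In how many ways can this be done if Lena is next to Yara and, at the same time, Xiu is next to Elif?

Treat {Lena,Yara} as one block (2 orders) and {Xiu,Elif} as another (2 orders).
That leaves 7 units to arrange: 2 × 2 × 7! = 4 × 5040 = 20160.

20160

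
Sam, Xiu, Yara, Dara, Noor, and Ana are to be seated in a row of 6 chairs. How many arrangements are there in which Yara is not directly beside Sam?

480

Of the 6! = 720 arrangements, those with Yara and Sam adjacent number 2 × 5! = 240 (treat the pair as a block with 2 internal orders).
So 720 − 240 = 480 arrangements keep them apart.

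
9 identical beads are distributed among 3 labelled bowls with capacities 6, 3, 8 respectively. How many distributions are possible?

27

Ignoring the caps, the number of non-negative solutions to x_1+…+x_3 = 9 is C(11,2) = 55.
Subtract solutions that violate a single cap (substitute x_i' = x_i − (cap_i+1)): x_1 ≥ 7 gives C(4,2) = 6; x_2 ≥ 4 gives C(7,2) = 21; x_3 ≥ 9 gives C(2,2) = 1. Together 28.
No two caps can be exceeded simultaneously, so the pair terms are all 0.
By inclusion–exclusion the count is 55 − 28 + 0 = 27.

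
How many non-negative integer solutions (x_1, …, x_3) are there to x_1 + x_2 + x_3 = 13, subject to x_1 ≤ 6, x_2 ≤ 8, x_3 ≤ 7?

Without the upper bounds there are C(15,2) = 105 ways to split 13 among 3 variables.
Subtract solutions that violate a single cap (substitute x_i' = x_i − (cap_i+1)): x_1 ≥ 7 gives C(8,2) = 28; x_2 ≥ 9 gives C(6,2) = 15; x_3 ≥ 8 gives C(7,2) = 21. Together 64.
No two caps can be exceeded simultaneously, so the pair terms are all 0.
By inclusion–exclusion the count is 105 − 64 + 0 = 41.

41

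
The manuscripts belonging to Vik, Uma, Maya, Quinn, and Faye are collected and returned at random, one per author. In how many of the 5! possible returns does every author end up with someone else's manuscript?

44

This is the derangement count D_5: permutations of 5 items with no fixed point.
By inclusion–exclusion this is Σ_{j=0}^{5} (−1)^j C(5,j)·(5−j)!.
Computing: 120 − 120 + 60 − 20 + 5 − 1 = 44.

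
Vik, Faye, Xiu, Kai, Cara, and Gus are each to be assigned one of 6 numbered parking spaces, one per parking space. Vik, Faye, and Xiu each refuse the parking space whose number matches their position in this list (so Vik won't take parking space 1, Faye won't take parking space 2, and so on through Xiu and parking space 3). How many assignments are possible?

426

Let Aᵢ (for i ∈ {1, 2, 3}) be the placements that put person i in their forbidden parking space. Any j of these fix j positions, leaving (6−j)! ways to fill the rest, and there are C(3,j) ways to pick which j.
By inclusion–exclusion, the number of valid placements is Σ_{j=0}^{3} (−1)^j C(3,j)·(6−j)!.
Computing: 720 − 360 + 72 − 6 = 426.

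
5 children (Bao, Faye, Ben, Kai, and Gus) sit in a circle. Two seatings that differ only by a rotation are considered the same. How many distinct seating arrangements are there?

24

Fix one person's seat to break rotational symmetry; the remaining 4 people can be arranged in (4)! = 24 ways.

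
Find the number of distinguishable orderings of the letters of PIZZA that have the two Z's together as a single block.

Treat the 2 copies of Z as a single block. The multiset to arrange is then {ZZ, A, I, P}, 4 items in all.
All 4 items are distinct, so there are (4)! = 24 arrangements.

24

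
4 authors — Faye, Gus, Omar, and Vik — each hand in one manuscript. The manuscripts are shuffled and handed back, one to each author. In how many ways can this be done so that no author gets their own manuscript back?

9

Let Aᵢ be the assignments in which author i gets their own manuscript. We want the size of the complement of A₁∪…∪A_4.
By inclusion–exclusion this is Σ_{j=0}^{4} (−1)^j C(4,j)·(4−j)!.
Computing: 24 − 24 + 12 − 4 + 1 = 9.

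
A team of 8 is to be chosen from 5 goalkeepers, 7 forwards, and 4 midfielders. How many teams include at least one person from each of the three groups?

12201

With no constraint there are C(16,8) = 12870 possible selections.
Subtract selections that omit an entire group: no goalkeepers → C(11,8) = 165; no forwards → C(9,8) = 9; no midfielders → C(12,8) = 495.
Add back selections omitting two groups (i.e. drawn from a single group): C(5,8) + C(7,8) + C(4,8) = 0.
By inclusion–exclusion: 12870 − 669 + 0 = 12201.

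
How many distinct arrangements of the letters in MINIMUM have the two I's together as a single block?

Treat the 2 copies of I as a single block. The multiset to arrange is then {II, M, M, M, N, U}, 6 items in all.
That gives (6)!/(3!) = 120 arrangements.

120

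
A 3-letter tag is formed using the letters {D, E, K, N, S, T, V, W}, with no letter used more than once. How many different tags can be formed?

With no repetition, fill the 3 letters in order: 8 choices, then 7, down to 6.
That product is 8 × 7 × 6 = 336.

336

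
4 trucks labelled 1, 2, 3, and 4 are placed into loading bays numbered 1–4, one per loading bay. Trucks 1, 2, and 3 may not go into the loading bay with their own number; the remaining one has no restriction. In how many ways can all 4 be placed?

Let Aᵢ (for i ∈ {1, 2, 3}) be the placements that put truck i in its forbidden loading bay. Any j of these fix j positions, leaving (4−j)! ways to fill the rest, and there are C(3,j) ways to pick which j.
By inclusion–exclusion, the number of valid placements is Σ_{j=0}^{3} (−1)^j C(3,j)·(4−j)!.
Computing: 24 − 18 + 6 − 1 = 11.

11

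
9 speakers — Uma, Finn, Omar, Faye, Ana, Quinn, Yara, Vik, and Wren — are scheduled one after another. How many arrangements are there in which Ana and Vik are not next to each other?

282240

Of the 9! = 362880 arrangements, those with Ana and Vik adjacent number 2 × 8! = 80640 (treat the pair as a block with 2 internal orders).
So 362880 − 80640 = 282240 arrangements keep them apart.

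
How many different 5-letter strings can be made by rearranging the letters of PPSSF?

30

Letter multiplicities in PPSSF: F×1, P×2, S×2.
Dividing 5! = 120 by 2!·2! = 4 for the repeated letters gives 30.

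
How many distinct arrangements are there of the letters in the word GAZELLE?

1260

The 7 letters of GAZELLE have repeats: E appearing twice and L appearing twice.
Dividing 7! = 5040 by 2!·2! = 4 for the repeated letters gives 1260.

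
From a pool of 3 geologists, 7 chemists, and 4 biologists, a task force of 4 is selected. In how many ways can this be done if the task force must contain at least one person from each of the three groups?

462

With no constraint there are C(14,4) = 1001 possible selections.
Subtract selections that omit an entire group: no geologists → C(11,4) = 330; no chemists → C(7,4) = 35; no biologists → C(10,4) = 210.
Add back selections omitting two groups (i.e. drawn from a single group): C(3,4) + C(7,4) + C(4,4) = 36.
By inclusion–exclusion: 1001 − 575 + 36 = 462.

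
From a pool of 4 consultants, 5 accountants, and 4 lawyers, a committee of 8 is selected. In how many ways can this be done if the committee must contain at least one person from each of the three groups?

With no constraint there are C(13,8) = 1287 possible selections.
Subtract selections that omit an entire group: no consultants → C(9,8) = 9; no accountants → C(8,8) = 1; no lawyers → C(9,8) = 9.
Add back selections omitting two groups (i.e. drawn from a single group): C(4,8) + C(5,8) + C(4,8) = 0.
By inclusion–exclusion: 1287 − 19 + 0 = 1268.

1268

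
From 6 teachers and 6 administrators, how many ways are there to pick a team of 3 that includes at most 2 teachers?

Split by how many teachers are chosen (0 through 2).
Sum: C(6,0)·C(6,3) + C(6,1)·C(6,2) + C(6,2)·C(6,1) = 20 + 90 + 90 = 200.

200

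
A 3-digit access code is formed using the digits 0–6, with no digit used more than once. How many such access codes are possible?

210

With no repetition, fill the 3 digits in order: 7 choices, then 6, down to 5.
That product is 7 × 6 × 5 = 210.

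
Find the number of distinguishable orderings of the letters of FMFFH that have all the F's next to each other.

Treat the 3 copies of F as a single block. The multiset to arrange is then {FFF, H, M}, 3 items in all.
All 3 items are distinct, so there are (3)! = 6 arrangements.

6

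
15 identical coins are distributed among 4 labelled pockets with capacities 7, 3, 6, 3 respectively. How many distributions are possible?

Without the upper bounds there are C(18,3) = 816 ways to split 15 among 4 pockets.
Subtract solutions that violate a single cap (substitute x_i' = x_i − (cap_i+1)): x_1 ≥ 8 gives C(10,3) = 120; x_2 ≥ 4 gives C(14,3) = 364; x_3 ≥ 7 gives C(11,3) = 165; x_4 ≥ 4 gives C(14,3) = 364. Together 1013.
Add back pairs where two caps are both exceeded: 20 + 1 + 20 + 35 + 120 + 35 = 231.
Subtract triples: 0 + 0 + 0 + 1 = 1.
By inclusion–exclusion the count is 816 − 1013 + 231 − 1 = 33.

33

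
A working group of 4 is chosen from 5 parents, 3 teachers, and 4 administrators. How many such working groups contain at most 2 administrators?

462

Split by how many administrators are chosen (0 through 2).
Sum: C(4,0)·C(8,4) + C(4,1)·C(8,3) + C(4,2)·C(8,2) = 70 + 224 + 168 = 462.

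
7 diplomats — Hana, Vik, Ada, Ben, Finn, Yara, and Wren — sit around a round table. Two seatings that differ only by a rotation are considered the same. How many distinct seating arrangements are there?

720

Around a circle, 7 distinct people have 7!/7 = (6)! = 720 rotationally distinct seatings.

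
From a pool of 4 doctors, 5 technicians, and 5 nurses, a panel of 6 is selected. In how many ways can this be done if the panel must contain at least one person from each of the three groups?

Unrestricted: C(14,6) = 3003 ways to pick any 6 of the 14.
Selections missing a whole group: no doctors → C(10,6) = 210; no technicians → C(9,6) = 84; no nurses → C(9,6) = 84.
Add back selections omitting two groups (i.e. drawn from a single group): C(4,6) + C(5,6) + C(5,6) = 0.
By inclusion–exclusion: 3003 − 378 + 0 = 2625.

2625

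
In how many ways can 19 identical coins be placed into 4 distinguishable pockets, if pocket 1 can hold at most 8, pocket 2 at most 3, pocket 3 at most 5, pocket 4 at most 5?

10

By stars and bars, unrestricted non-negative solutions to x_1+…+x_4 = 19 number C(19+3,3) = 1540.
Subtract solutions that violate a single cap (substitute x_i' = x_i − (cap_i+1)): x_1 ≥ 9 gives C(13,3) = 286; x_2 ≥ 4 gives C(18,3) = 816; x_3 ≥ 6 gives C(16,3) = 560; x_4 ≥ 6 gives C(16,3) = 560. Together 2222.
Add back pairs where two caps are both exceeded: 84 + 35 + 35 + 220 + 220 + 120 = 714.
Subtract triples: 1 + 1 + 0 + 20 = 22.
By inclusion–exclusion the count is 1540 − 2222 + 714 − 22 = 10.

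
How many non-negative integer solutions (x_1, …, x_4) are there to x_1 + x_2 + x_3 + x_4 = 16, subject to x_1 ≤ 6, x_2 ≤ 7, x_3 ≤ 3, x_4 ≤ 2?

Ignoring the caps, the number of non-negative solutions to x_1+…+x_4 = 16 is C(19,3) = 969.
Subtract solutions that violate a single cap (substitute x_i' = x_i − (cap_i+1)): x_1 ≥ 7 gives C(12,3) = 220; x_2 ≥ 8 gives C(11,3) = 165; x_3 ≥ 4 gives C(15,3) = 455; x_4 ≥ 3 gives C(16,3) = 560. Together 1400.
Add back pairs where two caps are both exceeded: 4 + 56 + 84 + 35 + 56 + 220 = 455.
Subtract triples: 0 + 0 + 10 + 4 = 14.
By inclusion–exclusion the count is 969 − 1400 + 455 − 14 = 10.

10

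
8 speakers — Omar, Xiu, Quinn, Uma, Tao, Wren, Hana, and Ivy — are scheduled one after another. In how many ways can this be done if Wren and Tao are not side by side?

Of the 8! = 40320 arrangements, those with Wren and Tao adjacent number 2 × 7! = 10080 (treat the pair as a block with 2 internal orders).
So 40320 − 10080 = 30240 arrangements keep them apart.

30240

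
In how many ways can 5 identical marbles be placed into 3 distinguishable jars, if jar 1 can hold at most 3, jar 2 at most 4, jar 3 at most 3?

14

By stars and bars, unrestricted non-negative solutions to x_1+…+x_3 = 5 number C(5+2,2) = 21.
Subtract solutions that violate a single cap (substitute x_i' = x_i − (cap_i+1)): x_1 ≥ 4 gives C(3,2) = 3; x_2 ≥ 5 gives C(2,2) = 1; x_3 ≥ 4 gives C(3,2) = 3. Together 7.
No two caps can be exceeded simultaneously, so the pair terms are all 0.
By inclusion–exclusion the count is 21 − 7 + 0 = 14.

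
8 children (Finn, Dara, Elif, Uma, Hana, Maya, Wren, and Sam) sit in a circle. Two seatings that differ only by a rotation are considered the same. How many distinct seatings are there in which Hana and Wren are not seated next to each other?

3600

Without the restriction there are (7)! = 5040 seatings.
Those with Hana next to Wren: fuse the pair into one unit and seat 7 units around a circle — 2·(6)! = 1440.
Subtracting, 5040 − 1440 = 3600.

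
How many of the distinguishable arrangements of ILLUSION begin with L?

2520

Fix L in the first position and arrange the remaining 7 letters.
Those 7 letters have I appearing twice, giving (7)!/(2!) = 2520.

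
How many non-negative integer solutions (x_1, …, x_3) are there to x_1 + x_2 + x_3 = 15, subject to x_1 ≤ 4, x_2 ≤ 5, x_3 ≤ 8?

Without the upper bounds there are C(17,2) = 136 ways to split 15 among 3 variables.
Subtract solutions that violate a single cap (substitute x_i' = x_i − (cap_i+1)): x_1 ≥ 5 gives C(12,2) = 66; x_2 ≥ 6 gives C(11,2) = 55; x_3 ≥ 9 gives C(8,2) = 28. Together 149.
Add back pairs where two caps are both exceeded: 15 + 3 + 1 = 19.
By inclusion–exclusion the count is 136 − 149 + 19 = 6.

6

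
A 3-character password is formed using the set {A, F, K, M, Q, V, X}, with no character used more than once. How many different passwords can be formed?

This is a permutation of 3 out of 7: P(7,3) = 7!/4!.
7 × 6 × 5 = 210.

210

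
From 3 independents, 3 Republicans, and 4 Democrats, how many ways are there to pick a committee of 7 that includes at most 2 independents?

Split by how many independents are chosen (0 through 2).
Sum: C(3,0)·C(7,7) + C(3,1)·C(7,6) + C(3,2)·C(7,5) = 1 + 21 + 63 = 85.

85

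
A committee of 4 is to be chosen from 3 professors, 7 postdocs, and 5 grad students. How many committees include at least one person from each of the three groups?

630

With no constraint there are C(15,4) = 1365 possible selections.
Selections missing a whole group: no professors → C(12,4) = 495; no postdocs → C(8,4) = 70; no grad students → C(10,4) = 210.
Add back selections omitting two groups (i.e. drawn from a single group): C(3,4) + C(7,4) + C(5,4) = 40.
By inclusion–exclusion: 1365 − 775 + 40 = 630.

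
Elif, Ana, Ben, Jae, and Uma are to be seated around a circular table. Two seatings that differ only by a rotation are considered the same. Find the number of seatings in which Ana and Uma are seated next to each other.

Glue Ana and Uma into a block (2 internal orders). Seating 4 units around a circle gives (3)! arrangements.
So 2 × (3)! = 2 × 6 = 12.

12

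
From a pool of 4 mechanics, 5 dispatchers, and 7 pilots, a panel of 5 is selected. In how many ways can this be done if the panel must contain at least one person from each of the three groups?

3010

With no constraint there are C(16,5) = 4368 possible selections.
Subtract selections that omit an entire group: no mechanics → C(12,5) = 792; no dispatchers → C(11,5) = 462; no pilots → C(9,5) = 126.
Add back selections omitting two groups (i.e. drawn from a single group): C(4,5) + C(5,5) + C(7,5) = 22.
By inclusion–exclusion: 4368 − 1380 + 22 = 3010.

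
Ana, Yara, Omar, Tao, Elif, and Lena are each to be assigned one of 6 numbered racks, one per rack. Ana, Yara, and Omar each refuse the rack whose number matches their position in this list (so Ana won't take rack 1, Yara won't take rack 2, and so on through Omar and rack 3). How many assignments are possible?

426

Let Aᵢ (for i ∈ {1, 2, 3}) be the placements that put person i in their forbidden rack. Any j of these fix j positions, leaving (6−j)! ways to fill the rest, and there are C(3,j) ways to pick which j.
By inclusion–exclusion, the number of valid placements is Σ_{j=0}^{3} (−1)^j C(3,j)·(6−j)!.
Computing: 720 − 360 + 72 − 6 = 426.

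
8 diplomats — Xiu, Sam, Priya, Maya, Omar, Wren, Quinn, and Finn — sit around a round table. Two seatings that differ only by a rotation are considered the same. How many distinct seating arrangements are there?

Seat Xiu anywhere (absorbing the rotational symmetry), then permute the other 7: (7)! = 5040.

5040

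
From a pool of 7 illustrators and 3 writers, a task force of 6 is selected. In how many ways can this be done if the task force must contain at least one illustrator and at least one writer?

Total 6-person selections from all 10: C(10,6) = 210.
Subtract selections that omit an entire group: no illustrators → C(3,6) = 0; no writers → C(7,6) = 7.
Both groups omitted at once is impossible, so 210 − 7 = 203.

203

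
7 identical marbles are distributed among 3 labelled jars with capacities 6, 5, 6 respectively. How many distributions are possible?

31

Ignoring the caps, the number of non-negative solutions to x_1+…+x_3 = 7 is C(9,2) = 36.
Subtract solutions that violate a single cap (substitute x_i' = x_i − (cap_i+1)): x_1 ≥ 7 gives C(2,2) = 1; x_2 ≥ 6 gives C(3,2) = 3; x_3 ≥ 7 gives C(2,2) = 1. Together 5.
No two caps can be exceeded simultaneously, so the pair terms are all 0.
By inclusion–exclusion the count is 36 − 5 + 0 = 31.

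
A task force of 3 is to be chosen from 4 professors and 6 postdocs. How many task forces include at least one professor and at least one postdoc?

96

Total 3-person selections from all 10: C(10,3) = 120.
Selections missing a whole group: no professors → C(6,3) = 20; no postdocs → C(4,3) = 4.
Both groups omitted at once is impossible, so 120 − 24 = 96.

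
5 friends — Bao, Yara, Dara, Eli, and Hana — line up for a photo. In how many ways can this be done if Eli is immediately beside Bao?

48

Place the 3 others and the Eli-Bao pair as 4 objects in a line; the pair has 2 internal arrangements.
So the count is 2·(4)! = 48.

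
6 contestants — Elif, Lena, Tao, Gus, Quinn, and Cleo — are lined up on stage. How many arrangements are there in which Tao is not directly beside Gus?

480

There are 6! = 720 arrangements in all. If Tao and Gus are adjacent, merging them into one block gives 2·(5)! = 240 arrangements.
Complementary counting: 720 − 240 = 480.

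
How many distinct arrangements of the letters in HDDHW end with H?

Fix H in the last position and arrange the remaining 4 letters.
Those 4 letters have D appearing twice, giving (4)!/(2!) = 12.

12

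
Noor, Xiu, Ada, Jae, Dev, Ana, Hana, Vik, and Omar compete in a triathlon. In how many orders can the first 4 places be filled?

3024

There are 9 choices for 1st place, 8 for 2nd, and so on down to 6 for position 4.
That gives 9 × 8 × 7 × 6 = 3024.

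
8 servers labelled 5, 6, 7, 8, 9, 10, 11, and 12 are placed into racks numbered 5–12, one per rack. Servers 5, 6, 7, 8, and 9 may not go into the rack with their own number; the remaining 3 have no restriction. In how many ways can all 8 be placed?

21234

Let Aᵢ (for 5 ≤ i ≤ 9) be the placements that put server i in its forbidden rack. Any j of these fix j positions, leaving (8−j)! ways to fill the rest, and there are C(5,j) ways to pick which j.
By inclusion–exclusion, the number of valid placements is Σ_{j=0}^{5} (−1)^j C(5,j)·(8−j)!.
Computing: 40320 − 25200 + 7200 − 1200 + 120 − 6 = 21234.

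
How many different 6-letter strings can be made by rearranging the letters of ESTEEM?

ESTEEM has 6 letters with E appearing 3 times.
The number of distinct arrangements is 6!/(3!) = 720/6 = 120.

120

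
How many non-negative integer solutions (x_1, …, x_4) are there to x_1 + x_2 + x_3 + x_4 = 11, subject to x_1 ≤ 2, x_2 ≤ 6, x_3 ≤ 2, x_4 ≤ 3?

10

By stars and bars, unrestricted non-negative solutions to x_1+…+x_4 = 11 number C(11+3,3) = 364.
Subtract solutions that violate a single cap (substitute x_i' = x_i − (cap_i+1)): x_1 ≥ 3 gives C(11,3) = 165; x_2 ≥ 7 gives C(7,3) = 35; x_3 ≥ 3 gives C(11,3) = 165; x_4 ≥ 4 gives C(10,3) = 120. Together 485.
Add back pairs where two caps are both exceeded: 4 + 56 + 35 + 4 + 1 + 35 = 135.
Subtract triples: 0 + 0 + 4 + 0 = 4.
By inclusion–exclusion the count is 364 − 485 + 135 − 4 = 10.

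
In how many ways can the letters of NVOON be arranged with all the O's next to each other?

Treat the 2 copies of O as a single block. The multiset to arrange is then {OO, N, N, V}, 4 items in all.
That gives (4)!/(2!) = 12 arrangements.

12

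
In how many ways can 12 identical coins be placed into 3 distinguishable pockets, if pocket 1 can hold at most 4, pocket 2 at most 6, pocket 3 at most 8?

Without the upper bounds there are C(14,2) = 91 ways to split 12 among 3 pockets.
Subtract solutions that violate a single cap (substitute x_i' = x_i − (cap_i+1)): x_1 ≥ 5 gives C(9,2) = 36; x_2 ≥ 7 gives C(7,2) = 21; x_3 ≥ 9 gives C(5,2) = 10. Together 67.
Add back pairs where two caps are both exceeded: 1 + 0 + 0 = 1.
By inclusion–exclusion the count is 91 − 67 + 1 = 25.

25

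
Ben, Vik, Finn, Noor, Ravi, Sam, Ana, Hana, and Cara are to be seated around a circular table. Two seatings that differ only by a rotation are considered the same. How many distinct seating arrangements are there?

40320

Fix one person's seat to break rotational symmetry; the remaining 8 people can be arranged in (8)! = 40320 ways.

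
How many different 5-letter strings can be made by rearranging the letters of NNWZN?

20

The 5 letters of NNWZN have repeats: N appearing 3 times.
Dividing 5! = 120 by 3! = 6 for the repeated letters gives 20.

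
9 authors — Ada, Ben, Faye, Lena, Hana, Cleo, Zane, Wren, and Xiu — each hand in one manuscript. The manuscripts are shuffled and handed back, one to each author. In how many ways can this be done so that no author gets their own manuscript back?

Let Aᵢ be the assignments in which author i gets their own manuscript. We want the size of the complement of A₁∪…∪A_9.
By inclusion–exclusion this is Σ_{j=0}^{9} (−1)^j C(9,j)·(9−j)!.
Computing: 362880 − 362880 + 181440 − 60480 + 15120 − 3024 + 504 − 72 + 9 − 1 = 133496.

133496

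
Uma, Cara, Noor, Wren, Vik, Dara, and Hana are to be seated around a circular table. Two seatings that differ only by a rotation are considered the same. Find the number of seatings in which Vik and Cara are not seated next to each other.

All circular seatings of 7 people number (6)! = 720.
Those with Vik next to Cara: fuse the pair into one unit and seat 6 units around a circle — 2·(5)! = 240.
Subtracting, 720 − 240 = 480.

480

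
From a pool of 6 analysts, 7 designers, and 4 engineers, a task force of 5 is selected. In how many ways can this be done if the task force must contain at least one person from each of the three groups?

4214

With no constraint there are C(17,5) = 6188 possible selections.
Selections missing a whole group: no analysts → C(11,5) = 462; no designers → C(10,5) = 252; no engineers → C(13,5) = 1287.
Add back selections omitting two groups (i.e. drawn from a single group): C(6,5) + C(7,5) + C(4,5) = 27.
By inclusion–exclusion: 6188 − 2001 + 27 = 4214.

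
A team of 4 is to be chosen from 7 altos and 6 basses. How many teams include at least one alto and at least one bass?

With no constraint there are C(13,4) = 715 possible selections.
Selections missing a whole group: no altos → C(6,4) = 15; no basses → C(7,4) = 35.
Both groups omitted at once is impossible, so 715 − 50 = 665.

665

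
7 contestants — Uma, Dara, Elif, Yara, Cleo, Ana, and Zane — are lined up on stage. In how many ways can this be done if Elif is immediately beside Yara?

1440

Place the 5 others and the Elif-Yara pair as 6 objects in a line; the pair has 2 internal arrangements.
That gives 2 × 6! = 2 × 720 = 1440.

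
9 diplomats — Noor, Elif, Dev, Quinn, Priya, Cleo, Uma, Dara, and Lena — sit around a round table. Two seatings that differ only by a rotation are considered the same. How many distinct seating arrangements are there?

40320

Fix one person's seat to break rotational symmetry; the remaining 8 people can be arranged in (8)! = 40320 ways.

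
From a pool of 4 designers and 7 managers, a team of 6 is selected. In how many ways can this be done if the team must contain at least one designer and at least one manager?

455

With no constraint there are C(11,6) = 462 possible selections.
Subtract selections that omit an entire group: no designers → C(7,6) = 7; no managers → C(4,6) = 0.
Both groups omitted at once is impossible, so 462 − 7 = 455.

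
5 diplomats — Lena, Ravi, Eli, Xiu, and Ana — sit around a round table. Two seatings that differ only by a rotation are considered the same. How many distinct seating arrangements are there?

24

Fix one person's seat to break rotational symmetry; the remaining 4 people can be arranged in (4)! = 24 ways.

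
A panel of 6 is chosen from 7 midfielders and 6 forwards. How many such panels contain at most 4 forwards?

1673

Split by how many forwards are chosen (0 through 4).
Sum: C(6,0)·C(7,6) + C(6,1)·C(7,5) + C(6,2)·C(7,4) + C(6,3)·C(7,3) + C(6,4)·C(7,2) = 7 + 126 + 525 + 700 + 315 = 1673.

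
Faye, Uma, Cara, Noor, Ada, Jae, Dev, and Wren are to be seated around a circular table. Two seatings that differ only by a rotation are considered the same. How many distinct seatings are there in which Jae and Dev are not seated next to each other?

3600

All circular seatings of 8 people number (7)! = 5040.
Seatings with Jae beside Dev: treat them as a block with 2 internal orders, giving 2 × (6)! = 1440.
Subtracting, 5040 − 1440 = 3600.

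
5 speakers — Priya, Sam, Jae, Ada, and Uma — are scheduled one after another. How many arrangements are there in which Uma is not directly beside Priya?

There are 5! = 120 arrangements in all. If Uma and Priya are adjacent, merging them into one block gives 2·(4)! = 48 arrangements.
So 120 − 48 = 72 arrangements keep them apart.

72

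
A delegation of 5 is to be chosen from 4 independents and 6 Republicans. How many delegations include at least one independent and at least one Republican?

246

Total 5-person selections from all 10: C(10,5) = 252.
Subtract selections that omit an entire group: no independents → C(6,5) = 6; no Republicans → C(4,5) = 0.
Both groups omitted at once is impossible, so 252 − 6 = 246.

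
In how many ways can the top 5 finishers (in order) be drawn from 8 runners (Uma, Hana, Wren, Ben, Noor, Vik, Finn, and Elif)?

This is an ordered selection of 5 from 8: P(8,5).
That gives 8 × 7 × 6 × 5 × 4 = 6720.

6720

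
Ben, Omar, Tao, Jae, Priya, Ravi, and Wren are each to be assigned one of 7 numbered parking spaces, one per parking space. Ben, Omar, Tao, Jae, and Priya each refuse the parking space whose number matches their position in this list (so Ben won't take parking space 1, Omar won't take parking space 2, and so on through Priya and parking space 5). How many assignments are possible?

2428

Let Aᵢ (for 1 ≤ i ≤ 5) be the placements that put person i in their forbidden parking space. Any j of these fix j positions, leaving (7−j)! ways to fill the rest, and there are C(5,j) ways to pick which j.
By inclusion–exclusion, the number of valid placements is Σ_{j=0}^{5} (−1)^j C(5,j)·(7−j)!.
Computing: 5040 − 3600 + 1200 − 240 + 30 − 2 = 2428.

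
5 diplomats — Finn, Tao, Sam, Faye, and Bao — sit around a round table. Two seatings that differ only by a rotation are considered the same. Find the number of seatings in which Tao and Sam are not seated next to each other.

12

All circular seatings of 5 people number (4)! = 24.
Seatings with Tao beside Sam: treat them as a block with 2 internal orders, giving 2 × (3)! = 12.
Subtracting, 24 − 12 = 12.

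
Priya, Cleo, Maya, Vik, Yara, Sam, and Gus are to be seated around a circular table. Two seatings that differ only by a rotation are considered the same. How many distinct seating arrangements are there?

720

Around a circle, 7 distinct people have 7!/7 = (6)! = 720 rotationally distinct seatings.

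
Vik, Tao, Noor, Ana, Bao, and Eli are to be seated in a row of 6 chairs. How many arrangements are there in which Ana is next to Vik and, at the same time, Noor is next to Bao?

96

Treat {Ana,Vik} as one block (2 orders) and {Noor,Bao} as another (2 orders).
That leaves 4 units to arrange: 2 × 2 × 4! = 4 × 24 = 96.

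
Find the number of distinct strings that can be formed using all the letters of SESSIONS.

1680

SESSIONS has 8 letters with S appearing 4 times.
The number of distinct arrangements is 8!/(4!) = 40320/24 = 1680.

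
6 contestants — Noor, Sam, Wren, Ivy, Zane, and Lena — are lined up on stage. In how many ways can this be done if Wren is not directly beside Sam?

Of the 6! = 720 arrangements, those with Wren and Sam adjacent number 2 × 5! = 240 (treat the pair as a block with 2 internal orders).
So 720 − 240 = 480 arrangements keep them apart.

480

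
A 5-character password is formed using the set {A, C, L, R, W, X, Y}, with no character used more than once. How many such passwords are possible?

2520

Choose and order 5 of the 7 symbols: the first character has 7 options, the next 6, and so on down to 3.
That product is 7 × 6 × 5 × 4 × 3 = 2520.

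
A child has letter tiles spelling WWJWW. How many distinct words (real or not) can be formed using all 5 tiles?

5

The 5 letters of WWJWW have repeats: W appearing 4 times.
Dividing 5! = 120 by 4! = 24 for the repeated letters gives 5.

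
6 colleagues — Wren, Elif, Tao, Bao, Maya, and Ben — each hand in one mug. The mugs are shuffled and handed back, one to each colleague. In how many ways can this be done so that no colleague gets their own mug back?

Count assignments avoiding every fixed point. For any j of the 6 colleagues fixed to their own mug, the other 6−j can be arranged in (6−j)! ways.
By inclusion–exclusion this is Σ_{j=0}^{6} (−1)^j C(6,j)·(6−j)!.
Computing: 720 − 720 + 360 − 120 + 30 − 6 + 1 = 265.

265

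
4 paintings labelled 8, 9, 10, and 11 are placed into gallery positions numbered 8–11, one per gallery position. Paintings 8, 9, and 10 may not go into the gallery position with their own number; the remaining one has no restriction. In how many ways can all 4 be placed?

11

Let Aᵢ (for i ∈ {8, 9, 10}) be the placements that put painting i in its forbidden gallery position. Any j of these fix j positions, leaving (4−j)! ways to fill the rest, and there are C(3,j) ways to pick which j.
By inclusion–exclusion, the number of valid placements is Σ_{j=0}^{3} (−1)^j C(3,j)·(4−j)!.
Computing: 24 − 18 + 6 − 1 = 11.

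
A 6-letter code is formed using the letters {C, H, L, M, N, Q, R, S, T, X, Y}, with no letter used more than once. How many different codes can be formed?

332640

Choose and order 6 of the 11 symbols: the first letter has 11 options, the next 10, and so on down to 6.
That product is 11 × 10 × 9 × 8 × 7 × 6 = 332640.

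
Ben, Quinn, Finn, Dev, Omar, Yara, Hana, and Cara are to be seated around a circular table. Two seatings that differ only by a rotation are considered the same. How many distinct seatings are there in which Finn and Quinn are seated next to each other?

1440

Treat {Finn, Quinn} as one unit (2 internal orders) and seat the resulting 7 units around the table: (6)! circular arrangements.
So 2 × (6)! = 2 × 720 = 1440.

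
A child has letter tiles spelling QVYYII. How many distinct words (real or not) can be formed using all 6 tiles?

QVYYII has 6 letters with I appearing twice and Y appearing twice.
The number of distinct arrangements is 6!/(2!·2!) = 720/4 = 180.

180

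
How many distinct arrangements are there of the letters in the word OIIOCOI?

The 7 letters of OIIOCOI have repeats: I appearing 3 times and O appearing 3 times.
So there are 7! / (3!·3!) = 140 distinguishable arrangements.

140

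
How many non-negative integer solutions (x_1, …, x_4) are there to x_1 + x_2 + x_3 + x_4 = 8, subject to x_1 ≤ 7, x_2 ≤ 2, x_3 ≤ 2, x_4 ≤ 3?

35

Without the upper bounds there are C(11,3) = 165 ways to split 8 among 4 variables.
Subtract solutions that violate a single cap (substitute x_i' = x_i − (cap_i+1)): x_1 ≥ 8 gives C(3,3) = 1; x_2 ≥ 3 gives C(8,3) = 56; x_3 ≥ 3 gives C(8,3) = 56; x_4 ≥ 4 gives C(7,3) = 35. Together 148.
Add back pairs where two caps are both exceeded: 0 + 0 + 0 + 10 + 4 + 4 = 18.
By inclusion–exclusion the count is 165 − 148 + 18 = 35.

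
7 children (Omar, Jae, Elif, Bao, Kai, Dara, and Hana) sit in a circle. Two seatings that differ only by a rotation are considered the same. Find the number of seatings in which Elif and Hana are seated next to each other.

Treat {Elif, Hana} as one unit (2 internal orders) and seat the resulting 6 units around the table: (5)! circular arrangements.
So 2 × (5)! = 2 × 120 = 240.

240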